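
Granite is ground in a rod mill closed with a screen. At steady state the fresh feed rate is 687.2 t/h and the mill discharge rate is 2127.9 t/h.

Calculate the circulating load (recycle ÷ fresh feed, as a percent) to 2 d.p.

CL = 209.65 %

Steady state: M = F + R.
R = M − F = 2127.9 − 687.2 = 1440.7 t/h
CL = 100·R/F = 100·1440.7/687.2 = 209.65 %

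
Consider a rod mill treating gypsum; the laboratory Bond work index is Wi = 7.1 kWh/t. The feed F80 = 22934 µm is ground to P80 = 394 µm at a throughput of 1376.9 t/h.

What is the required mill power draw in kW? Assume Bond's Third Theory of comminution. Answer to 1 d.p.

P = 4279.5 kW

W = 10·Wi·(P80^(-½) − F80^(-½))
W = 10·7.1·(1/√394 − 1/√22934) = 10·7.1·(0.043776) = 3.1081 kWh/t
P_mill = W·ṁ = 3.1081·1376.9 = 4279.5 kW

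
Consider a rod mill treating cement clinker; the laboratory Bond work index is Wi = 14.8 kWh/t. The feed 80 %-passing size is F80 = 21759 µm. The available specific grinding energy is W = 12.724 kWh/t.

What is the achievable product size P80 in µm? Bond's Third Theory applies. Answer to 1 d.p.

Bond: W = 10·Wi·(1/√P80 − 1/√F80)
P80^(−½) = W/(10 Wi) + F80^(−½)
  = 12.7240/(10·14.8) + 1/√21759 = 0.085973 + 0.006779 = 0.092752
P80 = (1/0.092752)² = 10.7814² = 116.24 µm

P80 = 116.2 µm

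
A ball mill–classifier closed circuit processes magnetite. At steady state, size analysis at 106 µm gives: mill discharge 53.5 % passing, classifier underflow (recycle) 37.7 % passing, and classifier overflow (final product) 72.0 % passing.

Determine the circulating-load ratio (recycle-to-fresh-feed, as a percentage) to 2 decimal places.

Mass balance on the −106 µm fraction:
(1+r)d = ru + o → r = (o−d)/(d−u)
r = (72.0 − 53.5)/(53.5 − 37.7) = 18.5/15.8 = 1.1709
CL = 100·r = 117.09 %

CL = 117.09 %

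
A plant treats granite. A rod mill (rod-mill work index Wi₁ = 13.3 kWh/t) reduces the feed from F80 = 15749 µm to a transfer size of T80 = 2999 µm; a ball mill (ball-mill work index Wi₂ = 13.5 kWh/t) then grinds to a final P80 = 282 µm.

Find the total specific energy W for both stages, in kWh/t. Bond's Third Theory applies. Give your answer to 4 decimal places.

W = 6.9428 kWh/t

W = 10·Wi·[P80^(−½) − F80^(−½)]
Stage 1 (15749→2999 µm, Wi₁=13.3): W₁ = 10·13.3·(0.018260 − 0.007968) = 1.3688 kWh/t
Stage 2 (2999→282 µm, Wi₂=13.5): W₂ = 10·13.5·(0.059549 − 0.018260) = 5.5740 kWh/t
W = W₁ + W₂ = 1.3688 + 5.5740 = 6.9428 kWh/t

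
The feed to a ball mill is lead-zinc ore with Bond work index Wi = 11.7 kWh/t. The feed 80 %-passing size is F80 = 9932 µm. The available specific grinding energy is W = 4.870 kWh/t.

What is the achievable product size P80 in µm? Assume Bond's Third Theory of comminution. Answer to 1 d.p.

P80 = 374.7 µm

Bond: W = 10·Wi·(1/√P80 − 1/√F80)
1/√P80 = 1/√F80 + W/(10·Wi)
  = 4.8700/(10·11.7) + 1/√9932 = 0.041624 + 0.010034 = 0.051658
P80 = (1/0.051658)² = 19.3580² = 374.73 µm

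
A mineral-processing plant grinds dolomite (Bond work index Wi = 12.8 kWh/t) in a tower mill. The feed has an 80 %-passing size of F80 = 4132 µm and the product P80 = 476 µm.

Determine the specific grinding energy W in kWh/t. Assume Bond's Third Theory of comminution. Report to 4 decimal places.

W = 10 Wi (1/√P80 − 1/√F80)  [Bond]
1/√476 = 0.045835;  1/√4132 = 0.015557
W = 10·12.8·(0.045835 − 0.015557) = 3.8756 kWh/t

W = 3.8756 kWh/t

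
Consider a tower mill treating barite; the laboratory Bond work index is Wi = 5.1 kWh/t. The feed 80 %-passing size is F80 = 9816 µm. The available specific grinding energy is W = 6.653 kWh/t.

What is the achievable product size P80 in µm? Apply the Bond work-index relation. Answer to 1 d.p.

W = 10 Wi / √P80 − 10 Wi / √F80
⇒ 1/√P80 = W/(10 Wi) + 1/√F80
  = 6.6530/(10·5.1) + 1/√9816 = 0.130451 + 0.010093 = 0.140544
P80 = (1/0.140544)² = 7.1152² = 50.63 µm

P80 = 50.6 µm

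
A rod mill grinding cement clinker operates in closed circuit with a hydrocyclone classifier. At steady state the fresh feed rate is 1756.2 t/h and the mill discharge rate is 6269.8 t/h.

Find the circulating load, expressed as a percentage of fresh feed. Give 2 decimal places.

Steady state: M = F + R.
R = M − F = 6269.8 − 1756.2 = 4513.6 t/h
CL = 100·R/F = 100·4513.6/1756.2 = 257.01 %

CL = 257.01 %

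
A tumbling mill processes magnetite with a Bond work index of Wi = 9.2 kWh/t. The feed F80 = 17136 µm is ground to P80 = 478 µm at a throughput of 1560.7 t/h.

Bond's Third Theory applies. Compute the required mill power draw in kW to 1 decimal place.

Bond: W = 10·Wi·(1/√P80 − 1/√F80)
W = 10·9.2·(1/√478 − 1/√17136) = 10·9.2·(0.038100) = 3.5052 kWh/t
P = W·T = 3.5052·1560.7 = 5470.5 kW

P = 5470.5 kW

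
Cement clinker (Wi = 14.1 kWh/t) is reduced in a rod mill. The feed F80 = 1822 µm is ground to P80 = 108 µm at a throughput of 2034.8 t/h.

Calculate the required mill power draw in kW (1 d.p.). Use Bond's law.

W = 10 Wi / √P80 − 10 Wi / √F80
W = 10·14.1·(1/√108 − 1/√1822) = 10·14.1·(0.072798) = 10.2645 kWh/t
Power = W × throughput = 10.2645 kWh/t × 2034.8 t/h = 20886.1 kW

P = 20886.1 kW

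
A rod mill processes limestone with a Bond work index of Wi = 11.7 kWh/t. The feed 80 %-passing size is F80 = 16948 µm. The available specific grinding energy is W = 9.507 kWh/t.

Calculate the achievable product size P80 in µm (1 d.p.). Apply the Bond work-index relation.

W = 10 Wi / √P80 − 10 Wi / √F80
⇒ 1/√P80 = W/(10·Wi) + 1/√F80
  = 9.5070/(10·11.7) + 1/√16948 = 0.081256 + 0.007681 = 0.088938
P80 = (1/0.088938)² = 11.2438² = 126.42 µm

P80 = 126.4 µm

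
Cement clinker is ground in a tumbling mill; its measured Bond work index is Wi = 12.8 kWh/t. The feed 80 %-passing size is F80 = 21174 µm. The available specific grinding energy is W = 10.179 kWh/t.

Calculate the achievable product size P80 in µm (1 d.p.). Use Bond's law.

W = 10 Wi (1/√P80 − 1/√F80)  [Bond]
⇒ 1/√P80 = W/(10 Wi) + 1/√F80
  = 10.1790/(10·12.8) + 1/√21174 = 0.079523 + 0.006872 = 0.086396
P80 = (1/0.086396)² = 11.5747² = 133.97 µm

P80 = 134.0 µm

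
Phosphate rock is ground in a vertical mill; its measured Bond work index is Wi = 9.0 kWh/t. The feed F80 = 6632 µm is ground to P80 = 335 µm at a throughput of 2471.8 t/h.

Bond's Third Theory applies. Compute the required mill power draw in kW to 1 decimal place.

P = 9422.7 kW

W = 10 Wi (P80^-0.5 − F80^-0.5)
W = 10·9.0·(1/√335 − 1/√6632) = 10·9.0·(0.042356) = 3.8121 kWh/t
Mill draw = 3.8121 × 2471.8 = 9422.7 kW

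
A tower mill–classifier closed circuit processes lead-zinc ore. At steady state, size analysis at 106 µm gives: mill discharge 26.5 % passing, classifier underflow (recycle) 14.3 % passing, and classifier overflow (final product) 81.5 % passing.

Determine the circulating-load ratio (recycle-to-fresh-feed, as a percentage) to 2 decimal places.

Let r = R/F. Size balance at 106 µm:
d + r·d = r·u + o → r(d−u) = o−d
r = (81.5 − 26.5)/(26.5 − 14.3) = 55.0/12.2 = 4.5082
CL = 100·r = 450.82 %

CL = 450.82 %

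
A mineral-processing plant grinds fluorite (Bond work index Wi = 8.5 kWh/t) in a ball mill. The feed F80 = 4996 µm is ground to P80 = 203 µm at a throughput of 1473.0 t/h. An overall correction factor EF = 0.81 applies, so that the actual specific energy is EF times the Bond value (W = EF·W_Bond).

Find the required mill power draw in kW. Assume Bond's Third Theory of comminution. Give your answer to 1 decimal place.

Bond:  W = 10 Wi (1/√P − 1/√F)
W = 10·8.5·(1/√203 − 1/√4996) = 10·8.5·(0.056038) = 4.7633 kWh/t
W_actual = 0.81 × 4.7633 = 3.8582 kWh/t
P_mill = W·ṁ = 3.8582·1473.0 = 5683.2 kW

P = 5683.2 kW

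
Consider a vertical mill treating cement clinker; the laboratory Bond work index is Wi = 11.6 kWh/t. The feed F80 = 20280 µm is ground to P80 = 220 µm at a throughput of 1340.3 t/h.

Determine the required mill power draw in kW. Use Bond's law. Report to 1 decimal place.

P = 9390.4 kW

Bond:  W = 10 Wi (1/√P − 1/√F)
W = 10·11.6·(1/√220 − 1/√20280) = 10·11.6·(0.060398) = 7.0062 kWh/t
Mill draw = 7.0062 × 1340.3 = 9390.4 kW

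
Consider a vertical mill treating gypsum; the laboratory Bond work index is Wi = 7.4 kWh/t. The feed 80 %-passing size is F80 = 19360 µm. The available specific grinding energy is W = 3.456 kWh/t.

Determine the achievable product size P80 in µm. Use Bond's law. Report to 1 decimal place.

W = 10·Wi·(P80^(-½) − F80^(-½))
⇒ 1/√P80 = W/(10 Wi) + 1/√F80
  = 3.4560/(10·7.4) + 1/√19360 = 0.046703 + 0.007187 = 0.053890
P80 = (1/0.053890)² = 18.5564² = 344.34 µm

P80 = 344.3 µm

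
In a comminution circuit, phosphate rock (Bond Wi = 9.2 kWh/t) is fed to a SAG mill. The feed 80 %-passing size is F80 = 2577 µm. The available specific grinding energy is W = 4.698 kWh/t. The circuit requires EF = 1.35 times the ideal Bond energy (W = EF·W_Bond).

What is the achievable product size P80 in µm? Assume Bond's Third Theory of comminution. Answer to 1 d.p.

W = 10 Wi (1/√P80 − 1/√F80)  [Bond]
W_Bond = W / EF = 4.698 / 1.35 = 3.4800 kWh/t
1/√P80 = 1/√F80 + W_Bond/(10·Wi)
  = 3.4800/(10·9.2) + 1/√2577 = 0.037826 + 0.019699 = 0.057525
P80 = (1/0.057525)² = 17.3837² = 302.19 µm

P80 = 302.2 µm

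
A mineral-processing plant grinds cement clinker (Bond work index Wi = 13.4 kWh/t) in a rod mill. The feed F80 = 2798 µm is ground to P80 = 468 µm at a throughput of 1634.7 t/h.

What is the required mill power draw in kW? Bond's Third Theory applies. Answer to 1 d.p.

Bond:  W = 10 Wi (1/√P − 1/√F)
W = 10·13.4·(1/√468 − 1/√2798) = 10·13.4·(0.027320) = 3.6609 kWh/t
P = W·T = 3.6609·1634.7 = 5984.4 kW

P = 5984.4 kW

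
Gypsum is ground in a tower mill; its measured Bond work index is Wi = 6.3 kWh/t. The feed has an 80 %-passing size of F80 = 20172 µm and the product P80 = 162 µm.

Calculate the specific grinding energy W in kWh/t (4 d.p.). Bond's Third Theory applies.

W_Bond = 10·Wi·(1/√P₈₀ − 1/√F₈₀)
1/√162 = 0.078567;  1/√20172 = 0.007041
W = 10·6.3·(0.078567 − 0.007041) = 4.5062 kWh/t

W = 4.5062 kWh/t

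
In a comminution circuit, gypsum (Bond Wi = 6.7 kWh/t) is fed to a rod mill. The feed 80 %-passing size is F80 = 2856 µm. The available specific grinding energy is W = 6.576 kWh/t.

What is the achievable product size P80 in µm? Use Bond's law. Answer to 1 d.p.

P80 = 73.2 µm

W = 10 Wi (1/√P80 − 1/√F80)  [Bond]
⇒ 1/√P80 = W/(10·Wi) + 1/√F80
  = 6.5760/(10·6.7) + 1/√2856 = 0.098149 + 0.018712 = 0.116861
P80 = (1/0.116861)² = 8.5572² = 73.22 µm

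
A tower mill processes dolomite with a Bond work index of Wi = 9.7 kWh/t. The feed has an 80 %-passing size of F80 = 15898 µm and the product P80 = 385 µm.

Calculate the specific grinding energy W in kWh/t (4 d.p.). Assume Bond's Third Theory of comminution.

W = 4.1743 kWh/t

Bond: W = 10·Wi·(1/√P80 − 1/√F80)
1/√385 = 0.050965;  1/√15898 = 0.007931
W = 10·9.7·(0.050965 − 0.007931) = 4.1743 kWh/t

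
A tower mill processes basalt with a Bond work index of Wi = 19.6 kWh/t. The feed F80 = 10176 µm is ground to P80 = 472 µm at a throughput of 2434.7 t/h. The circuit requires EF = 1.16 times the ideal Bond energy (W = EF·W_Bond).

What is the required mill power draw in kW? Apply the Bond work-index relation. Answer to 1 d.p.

P = 19991.9 kW

W_Bond = 10·Wi·(1/√P₈₀ − 1/√F₈₀)
W = 10·19.6·(1/√472 − 1/√10176) = 10·19.6·(0.036116) = 7.0787 kWh/t
W_actual = 1.16 × 7.0787 = 8.2112 kWh/t
Mill draw = 8.2112 × 2434.7 = 19991.9 kW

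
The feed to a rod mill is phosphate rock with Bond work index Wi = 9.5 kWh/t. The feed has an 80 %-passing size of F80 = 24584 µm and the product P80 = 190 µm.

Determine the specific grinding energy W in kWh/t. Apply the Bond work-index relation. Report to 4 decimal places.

W = 6.2861 kWh/t

W = 10 Wi / √P80 − 10 Wi / √F80
1/√190 = 0.072548;  1/√24584 = 0.006378
W = 10·9.5·(0.072548 − 0.006378) = 6.2861 kWh/t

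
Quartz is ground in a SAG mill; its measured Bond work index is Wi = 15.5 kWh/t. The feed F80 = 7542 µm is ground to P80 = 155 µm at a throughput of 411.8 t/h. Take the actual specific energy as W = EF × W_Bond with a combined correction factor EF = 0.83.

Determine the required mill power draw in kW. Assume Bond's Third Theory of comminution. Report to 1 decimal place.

P = 3645.3 kW

W_Bond = 10·Wi·(1/√P₈₀ − 1/√F₈₀)
W = 10·15.5·(1/√155 − 1/√7542) = 10·15.5·(0.068807) = 10.6651 kWh/t
W_actual = 0.83 × 10.6651 = 8.8520 kWh/t
Mill draw = 8.8520 × 411.8 = 3645.3 kW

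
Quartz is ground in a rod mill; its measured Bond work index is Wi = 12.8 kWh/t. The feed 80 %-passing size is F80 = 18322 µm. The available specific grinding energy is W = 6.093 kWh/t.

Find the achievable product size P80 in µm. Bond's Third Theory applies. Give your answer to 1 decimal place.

P80 = 330.7 µm

W = 10·Wi·(P80^(-½) − F80^(-½))
P80^-0.5 = F80^-0.5 + W/(10 Wi)
  = 6.0930/(10·12.8) + 1/√18322 = 0.047602 + 0.007388 = 0.054989
P80 = (1/0.054989)² = 18.1853² = 330.71 µm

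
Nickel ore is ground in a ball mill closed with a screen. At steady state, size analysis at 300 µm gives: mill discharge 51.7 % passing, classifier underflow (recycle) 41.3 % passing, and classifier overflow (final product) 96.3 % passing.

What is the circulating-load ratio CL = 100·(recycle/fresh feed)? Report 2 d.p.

Two-product formula at 300 µm:
(1+r)·d = r·u + o ⇒ r = (o−d)/(d−u)
r = (96.3 − 51.7)/(51.7 − 41.3) = 44.6/10.4 = 4.2885
CL = 100·r = 428.85 %

CL = 428.85 %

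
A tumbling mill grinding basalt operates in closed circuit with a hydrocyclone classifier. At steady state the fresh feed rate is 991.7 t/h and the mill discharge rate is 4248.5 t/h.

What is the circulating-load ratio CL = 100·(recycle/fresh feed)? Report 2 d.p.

Discharge = new feed + return, hence
R = M − F = 4248.5 − 991.7 = 3256.8 t/h
CL = 100·R/F = 100·3256.8/991.7 = 328.41 %

CL = 328.41 %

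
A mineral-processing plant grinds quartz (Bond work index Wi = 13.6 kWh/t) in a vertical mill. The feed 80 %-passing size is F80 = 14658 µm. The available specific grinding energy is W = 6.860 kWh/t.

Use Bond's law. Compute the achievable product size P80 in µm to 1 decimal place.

W = 10 Wi (P80^-0.5 − F80^-0.5)
⇒ 1/√P80 = W/(10 Wi) + 1/√F80
  = 6.8600/(10·13.6) + 1/√14658 = 0.050441 + 0.008260 = 0.058701
P80 = (1/0.058701)² = 17.0355² = 290.21 µm

P80 = 290.2 µm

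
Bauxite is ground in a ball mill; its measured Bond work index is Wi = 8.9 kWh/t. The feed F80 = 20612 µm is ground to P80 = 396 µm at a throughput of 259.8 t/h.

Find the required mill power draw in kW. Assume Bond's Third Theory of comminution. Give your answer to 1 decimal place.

P = 1000.9 kW

W = 10 Wi (1/√P80 − 1/√F80)  [Bond]
W = 10·8.9·(1/√396 − 1/√20612) = 10·8.9·(0.043287) = 3.8525 kWh/t
Mill draw = 3.8525 × 259.8 = 1000.9 kW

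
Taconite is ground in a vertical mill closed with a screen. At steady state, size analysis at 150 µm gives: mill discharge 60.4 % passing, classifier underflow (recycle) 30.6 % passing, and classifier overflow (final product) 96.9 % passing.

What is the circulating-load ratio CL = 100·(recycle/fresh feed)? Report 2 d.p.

Mass balance on the −150 µm fraction:
Fd + Rd = Ru + Fo ⇒ R/F = (o−d)/(d−u)
r = (96.9 − 60.4)/(60.4 − 30.6) = 36.5/29.8 = 1.2248
CL = 100·r = 122.48 %

CL = 122.48 %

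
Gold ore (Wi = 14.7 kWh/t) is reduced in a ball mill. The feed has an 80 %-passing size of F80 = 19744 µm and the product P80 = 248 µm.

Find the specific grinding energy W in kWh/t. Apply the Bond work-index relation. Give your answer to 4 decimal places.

Bond:  W = 10 Wi (1/√P − 1/√F)
1/√248 = 0.063500;  1/√19744 = 0.007117
W = 10·14.7·(0.063500 − 0.007117) = 8.2883 kWh/t

W = 8.2883 kWh/t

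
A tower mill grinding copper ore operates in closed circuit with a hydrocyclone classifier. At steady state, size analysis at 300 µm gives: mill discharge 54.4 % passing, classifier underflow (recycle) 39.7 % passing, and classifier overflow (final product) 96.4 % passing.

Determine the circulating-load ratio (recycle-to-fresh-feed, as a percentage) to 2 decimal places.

CL = 285.71 %

Two-product formula at 300 µm:
d + r·d = r·u + o → r(d−u) = o−d
r = (96.4 − 54.4)/(54.4 − 39.7) = 42.0/14.7 = 2.8571
CL = 100·r = 285.71 %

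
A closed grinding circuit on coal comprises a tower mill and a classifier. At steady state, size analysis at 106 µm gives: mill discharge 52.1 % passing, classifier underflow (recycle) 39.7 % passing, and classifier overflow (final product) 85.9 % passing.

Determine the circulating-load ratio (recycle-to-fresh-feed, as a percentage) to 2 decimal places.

CL = 272.58 %

Mass balance on the −106 µm fraction:
d + r·d = r·u + o → r(d−u) = o−d
r = (85.9 − 52.1)/(52.1 − 39.7) = 33.8/12.4 = 2.7258
CL = 100·r = 272.58 %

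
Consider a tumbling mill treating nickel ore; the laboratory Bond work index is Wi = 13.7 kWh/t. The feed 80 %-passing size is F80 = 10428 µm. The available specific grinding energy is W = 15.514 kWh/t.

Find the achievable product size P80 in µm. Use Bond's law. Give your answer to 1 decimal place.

W_Bond = 10·Wi·(1/√P₈₀ − 1/√F₈₀)
⇒ 1/√P80 = W/(10 Wi) + 1/√F80
  = 15.5140/(10·13.7) + 1/√10428 = 0.113241 + 0.009793 = 0.123034
P80 = (1/0.123034)² = 8.1279² = 66.06 µm

P80 = 66.1 µm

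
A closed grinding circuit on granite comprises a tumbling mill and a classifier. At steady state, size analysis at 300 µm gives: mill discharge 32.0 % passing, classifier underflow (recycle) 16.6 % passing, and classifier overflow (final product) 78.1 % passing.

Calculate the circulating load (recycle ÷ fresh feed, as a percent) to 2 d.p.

CL = 299.35 %

Classifier node, passing 300 µm:
Fd + Rd = Ru + Fo ⇒ R/F = (o−d)/(d−u)
r = (78.1 − 32.0)/(32.0 − 16.6) = 46.1/15.4 = 2.9935
CL = 100·r = 299.35 %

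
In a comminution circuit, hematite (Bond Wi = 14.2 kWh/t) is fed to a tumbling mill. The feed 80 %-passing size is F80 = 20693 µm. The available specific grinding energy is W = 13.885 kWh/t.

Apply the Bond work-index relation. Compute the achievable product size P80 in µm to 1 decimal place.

P80 = 91.2 µm

Bond: W = 10·Wi·(1/√P80 − 1/√F80)
⇒ 1/√P80 = W/(10 Wi) + 1/√F80
  = 13.8850/(10·14.2) + 1/√20693 = 0.097782 + 0.006952 = 0.104733
P80 = (1/0.104733)² = 9.5481² = 91.17 µm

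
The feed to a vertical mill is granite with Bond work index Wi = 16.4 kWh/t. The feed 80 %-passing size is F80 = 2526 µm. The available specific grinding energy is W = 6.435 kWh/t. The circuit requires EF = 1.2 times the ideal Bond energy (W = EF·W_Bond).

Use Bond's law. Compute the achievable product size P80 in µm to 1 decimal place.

W = 10·Wi·(P80^(-½) − F80^(-½))
W_Bond = W / EF = 6.435 / 1.2 = 5.3625 kWh/t
⇒ 1/√P80 = W_Bond/(10 Wi) + 1/√F80
  = 5.3625/(10·16.4) + 1/√2526 = 0.032698 + 0.019897 = 0.052595
P80 = (1/0.052595)² = 19.0132² = 361.50 µm

P80 = 361.5 µm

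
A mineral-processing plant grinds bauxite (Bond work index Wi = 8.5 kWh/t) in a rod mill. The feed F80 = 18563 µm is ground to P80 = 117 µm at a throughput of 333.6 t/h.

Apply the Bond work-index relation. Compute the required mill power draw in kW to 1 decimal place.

Bond: W = 10·Wi·(1/√P80 − 1/√F80)
W = 10·8.5·(1/√117 − 1/√18563) = 10·8.5·(0.085110) = 7.2344 kWh/t
Power = W × throughput = 7.2344 kWh/t × 333.6 t/h = 2413.4 kW

P = 2413.4 kW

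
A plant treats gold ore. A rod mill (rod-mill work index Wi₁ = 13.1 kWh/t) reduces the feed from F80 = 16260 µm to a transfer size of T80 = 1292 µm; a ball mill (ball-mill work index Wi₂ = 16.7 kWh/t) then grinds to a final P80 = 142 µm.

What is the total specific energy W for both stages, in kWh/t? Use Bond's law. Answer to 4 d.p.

W = 11.9854 kWh/t

W = 10 Wi (P80^-0.5 − F80^-0.5)
Stage 1 (16260→1292 µm, Wi₁=13.1): W₁ = 10·13.1·(0.027821 − 0.007842) = 2.6172 kWh/t
Stage 2 (1292→142 µm, Wi₂=16.7): W₂ = 10·16.7·(0.083918 − 0.027821) = 9.3683 kWh/t
W = W₁ + W₂ = 2.6172 + 9.3683 = 11.9854 kWh/t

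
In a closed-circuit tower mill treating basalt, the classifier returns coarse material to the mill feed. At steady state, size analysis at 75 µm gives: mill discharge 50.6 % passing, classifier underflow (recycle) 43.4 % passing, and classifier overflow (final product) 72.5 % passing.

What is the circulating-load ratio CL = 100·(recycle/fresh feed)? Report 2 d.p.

CL = 304.17 %

Classifier node, passing 75 µm:
r = (o − d)/(d − u)
r = (72.5 − 50.6)/(50.6 − 43.4) = 21.9/7.2 = 3.0417
CL = 100·r = 304.17 %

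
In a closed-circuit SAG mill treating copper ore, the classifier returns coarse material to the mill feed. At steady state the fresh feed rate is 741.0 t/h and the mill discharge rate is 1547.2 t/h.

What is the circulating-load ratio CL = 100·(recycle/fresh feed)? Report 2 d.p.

CL = 108.80 %

Discharge = new feed + return, hence
R = M − F = 1547.2 − 741.0 = 806.2 t/h
CL = 100·R/F = 100·806.2/741.0 = 108.80 %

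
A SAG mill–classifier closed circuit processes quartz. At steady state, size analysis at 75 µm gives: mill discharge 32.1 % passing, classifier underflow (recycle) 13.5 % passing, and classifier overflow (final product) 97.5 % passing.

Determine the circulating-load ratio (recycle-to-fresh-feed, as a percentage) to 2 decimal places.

Mass balance on the −75 µm fraction:
(1+r)·d = r·u + o ⇒ r = (o−d)/(d−u)
r = (97.5 − 32.1)/(32.1 − 13.5) = 65.4/18.6 = 3.5161
CL = 100·r = 351.61 %

CL = 351.61 %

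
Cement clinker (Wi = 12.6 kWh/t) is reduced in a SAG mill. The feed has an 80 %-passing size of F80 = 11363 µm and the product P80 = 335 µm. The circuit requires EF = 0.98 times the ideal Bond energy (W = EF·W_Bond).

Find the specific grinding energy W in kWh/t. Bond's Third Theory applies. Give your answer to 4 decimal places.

W = 10 Wi (P80^-0.5 − F80^-0.5)
1/√335 = 0.054636;  1/√11363 = 0.009381
W = 10·12.6·(0.054636 − 0.009381) = 5.7021 kWh/t
Corrected W = EF·W_Bond = 0.98·5.7021 = 5.5881 kWh/t

W = 5.5881 kWh/t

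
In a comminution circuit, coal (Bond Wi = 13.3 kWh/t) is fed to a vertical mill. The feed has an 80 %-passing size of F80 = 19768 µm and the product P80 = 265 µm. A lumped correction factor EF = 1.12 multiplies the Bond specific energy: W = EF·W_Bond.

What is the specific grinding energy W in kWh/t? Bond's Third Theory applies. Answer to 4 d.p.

W = 10·Wi·[P80^(−½) − F80^(−½)]
1/√265 = 0.061430;  1/√19768 = 0.007112
W = 10·13.3·(0.061430 − 0.007112) = 7.2242 kWh/t
W_actual = 1.12 × 7.2242 = 8.0911 kWh/t

W = 8.0911 kWh/t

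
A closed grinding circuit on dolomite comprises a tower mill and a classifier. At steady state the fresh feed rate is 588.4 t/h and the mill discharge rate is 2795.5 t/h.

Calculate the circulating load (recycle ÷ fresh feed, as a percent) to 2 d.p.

Discharge = new feed + return, hence
R = M − F = 2795.5 − 588.4 = 2207.1 t/h
CL = 100·R/F = 100·2207.1/588.4 = 375.10 %

CL = 375.10 %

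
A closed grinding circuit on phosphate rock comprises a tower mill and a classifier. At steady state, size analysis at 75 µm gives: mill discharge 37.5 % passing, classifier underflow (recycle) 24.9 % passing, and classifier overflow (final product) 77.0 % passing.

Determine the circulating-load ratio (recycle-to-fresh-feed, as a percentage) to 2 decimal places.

CL = 313.49 %

Two-product formula at 75 µm:
r = (o − d)/(d − u)
r = (77.0 − 37.5)/(37.5 − 24.9) = 39.5/12.6 = 3.1349
CL = 100·r = 313.49 %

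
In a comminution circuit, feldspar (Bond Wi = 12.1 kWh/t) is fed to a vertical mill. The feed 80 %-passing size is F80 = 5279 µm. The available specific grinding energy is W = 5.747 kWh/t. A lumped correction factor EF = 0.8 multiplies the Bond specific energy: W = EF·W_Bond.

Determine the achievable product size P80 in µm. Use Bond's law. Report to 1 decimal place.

P80 = 187.0 µm

W = 10·Wi·(P80^(-½) − F80^(-½))
W_Bond = W / EF = 5.747 / 0.8 = 7.1837 kWh/t
⇒ 1/√P80 = W_Bond/(10·Wi) + 1/√F80
  = 7.1837/(10·12.1) + 1/√5279 = 0.059370 + 0.013763 = 0.073133
P80 = (1/0.073133)² = 13.6737² = 186.97 µm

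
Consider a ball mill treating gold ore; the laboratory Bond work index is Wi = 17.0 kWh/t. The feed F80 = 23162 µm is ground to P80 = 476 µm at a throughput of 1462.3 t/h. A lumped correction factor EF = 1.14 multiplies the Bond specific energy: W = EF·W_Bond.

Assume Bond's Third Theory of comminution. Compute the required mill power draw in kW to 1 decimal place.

Bond: W = 10·Wi·(1/√P80 − 1/√F80)
W = 10·17.0·(1/√476 − 1/√23162) = 10·17.0·(0.039264) = 6.6749 kWh/t
Apply correction: 6.6749 × 1.14 = 7.6094 kWh/t
Power = W × throughput = 7.6094 kWh/t × 1462.3 t/h = 11127.2 kW

P = 11127.2 kW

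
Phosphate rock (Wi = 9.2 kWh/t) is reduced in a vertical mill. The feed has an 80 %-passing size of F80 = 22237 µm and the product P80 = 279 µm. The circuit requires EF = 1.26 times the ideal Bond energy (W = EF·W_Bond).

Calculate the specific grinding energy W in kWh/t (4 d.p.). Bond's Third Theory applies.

W = 6.1626 kWh/t

W = 10 Wi / √P80 − 10 Wi / √F80
1/√279 = 0.059868;  1/√22237 = 0.006706
W = 10·9.2·(0.059868 − 0.006706) = 4.8909 kWh/t
Corrected W = EF·W_Bond = 1.26·4.8909 = 6.1626 kWh/t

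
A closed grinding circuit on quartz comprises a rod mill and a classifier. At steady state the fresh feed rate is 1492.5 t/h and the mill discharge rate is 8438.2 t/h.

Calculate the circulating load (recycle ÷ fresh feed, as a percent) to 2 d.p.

CL = 465.37 %

Steady state: M = F + R.
R = M − F = 8438.2 − 1492.5 = 6945.7 t/h
CL = 100·R/F = 100·6945.7/1492.5 = 465.37 %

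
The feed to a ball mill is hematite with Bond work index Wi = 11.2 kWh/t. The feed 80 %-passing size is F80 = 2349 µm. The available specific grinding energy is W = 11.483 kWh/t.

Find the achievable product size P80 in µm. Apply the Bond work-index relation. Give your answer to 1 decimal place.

W = 10·Wi·[P80^(−½) − F80^(−½)]
P80^(−½) = W/(10 Wi) + F80^(−½)
  = 11.4830/(10·11.2) + 1/√2349 = 0.102527 + 0.020633 = 0.123160
P80 = (1/0.123160)² = 8.1195² = 65.93 µm

P80 = 65.9 µm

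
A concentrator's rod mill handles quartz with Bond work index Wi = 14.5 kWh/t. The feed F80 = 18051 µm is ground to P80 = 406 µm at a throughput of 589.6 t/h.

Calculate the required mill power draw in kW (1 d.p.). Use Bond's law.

P = 3606.6 kW

Bond:  W = 10 Wi (1/√P − 1/√F)
W = 10·14.5·(1/√406 − 1/√18051) = 10·14.5·(0.042186) = 6.1170 kWh/t
P = W·T = 6.1170·589.6 = 3606.6 kW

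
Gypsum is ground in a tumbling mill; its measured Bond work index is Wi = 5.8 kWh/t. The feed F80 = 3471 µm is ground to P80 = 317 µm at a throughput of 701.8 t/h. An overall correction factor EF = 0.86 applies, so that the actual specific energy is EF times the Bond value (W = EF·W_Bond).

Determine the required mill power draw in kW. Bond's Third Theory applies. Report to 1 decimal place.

W_Bond = 10·Wi·(1/√P₈₀ − 1/√F₈₀)
W = 10·5.8·(1/√317 − 1/√3471) = 10·5.8·(0.039192) = 2.2731 kWh/t
With EF = 0.86: W = 2.2731·0.86 = 1.9549 kWh/t
P_mill = W·ṁ = 1.9549·701.8 = 1371.9 kW

P = 1371.9 kW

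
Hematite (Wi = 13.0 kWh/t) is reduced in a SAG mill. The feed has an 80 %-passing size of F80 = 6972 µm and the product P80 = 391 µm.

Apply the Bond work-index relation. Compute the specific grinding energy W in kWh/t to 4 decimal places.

W = 10 Wi / √P80 − 10 Wi / √F80
1/√391 = 0.050572;  1/√6972 = 0.011976
W = 10·13.0·(0.050572 − 0.011976) = 5.0175 kWh/t

W = 5.0175 kWh/t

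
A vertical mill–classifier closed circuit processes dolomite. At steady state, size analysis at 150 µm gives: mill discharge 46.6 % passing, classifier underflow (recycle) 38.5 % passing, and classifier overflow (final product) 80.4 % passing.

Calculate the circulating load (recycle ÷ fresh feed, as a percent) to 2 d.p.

CL = 417.28 %

Let r = R/F. Size balance at 150 µm:
d + r·d = r·u + o → r(d−u) = o−d
r = (80.4 − 46.6)/(46.6 − 38.5) = 33.8/8.1 = 4.1728
CL = 100·r = 417.28 %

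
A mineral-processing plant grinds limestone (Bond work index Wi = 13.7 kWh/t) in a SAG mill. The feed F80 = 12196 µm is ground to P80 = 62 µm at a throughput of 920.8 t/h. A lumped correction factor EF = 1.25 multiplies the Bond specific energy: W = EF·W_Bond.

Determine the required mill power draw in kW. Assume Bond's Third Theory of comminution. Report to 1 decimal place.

P = 18598.4 kW

W = 10·Wi·[P80^(−½) − F80^(−½)]
W = 10·13.7·(1/√62 − 1/√12196) = 10·13.7·(0.117945) = 16.1585 kWh/t
Apply correction: 16.1585 × 1.25 = 20.1981 kWh/t
P = W·T = 20.1981·920.8 = 18598.4 kW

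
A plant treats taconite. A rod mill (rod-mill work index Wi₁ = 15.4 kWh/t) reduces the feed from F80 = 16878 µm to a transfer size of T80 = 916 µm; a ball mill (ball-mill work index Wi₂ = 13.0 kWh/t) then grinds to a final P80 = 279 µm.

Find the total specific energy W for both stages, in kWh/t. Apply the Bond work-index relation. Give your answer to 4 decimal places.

W = 7.3905 kWh/t

W = 10 Wi / √P80 − 10 Wi / √F80
Stage 1 (16878→916 µm, Wi₁=15.4): W₁ = 10·15.4·(0.033041 − 0.007697) = 3.9029 kWh/t
Stage 2 (916→279 µm, Wi₂=13.0): W₂ = 10·13.0·(0.059868 − 0.033041) = 3.4876 kWh/t
W = W₁ + W₂ = 3.9029 + 3.4876 = 7.3905 kWh/t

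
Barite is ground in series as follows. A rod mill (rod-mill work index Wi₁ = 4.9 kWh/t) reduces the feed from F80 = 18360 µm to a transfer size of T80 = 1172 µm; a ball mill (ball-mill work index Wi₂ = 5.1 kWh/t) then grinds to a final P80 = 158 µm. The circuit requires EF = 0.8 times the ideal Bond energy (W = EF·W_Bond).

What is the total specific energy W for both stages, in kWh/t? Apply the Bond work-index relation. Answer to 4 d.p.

W = 10·Wi·[P80^(−½) − F80^(−½)]
Stage 1 (18360→1172 µm, Wi₁=4.9): W₁ = 10·4.9·(0.029210 − 0.007380) = 1.0697 kWh/t
Stage 2 (1172→158 µm, Wi₂=5.1): W₂ = 10·5.1·(0.079556 − 0.029210) = 2.5676 kWh/t
W = W₁ + W₂ = 1.0697 + 2.5676 = 3.6373 kWh/t
W_actual = 0.8 × 3.6373 = 2.9098 kWh/t

W = 2.9098 kWh/t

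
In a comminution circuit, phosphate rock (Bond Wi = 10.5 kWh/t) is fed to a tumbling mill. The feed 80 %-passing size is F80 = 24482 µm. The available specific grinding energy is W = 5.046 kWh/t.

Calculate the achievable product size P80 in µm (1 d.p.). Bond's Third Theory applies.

W = 10·Wi·[P80^(−½) − F80^(−½)]
⇒ 1/√P80 = W/(10 Wi) + 1/√F80
  = 5.0460/(10·10.5) + 1/√24482 = 0.048057 + 0.006391 = 0.054448
P80 = (1/0.054448)² = 18.3661² = 337.31 µm

P80 = 337.3 µm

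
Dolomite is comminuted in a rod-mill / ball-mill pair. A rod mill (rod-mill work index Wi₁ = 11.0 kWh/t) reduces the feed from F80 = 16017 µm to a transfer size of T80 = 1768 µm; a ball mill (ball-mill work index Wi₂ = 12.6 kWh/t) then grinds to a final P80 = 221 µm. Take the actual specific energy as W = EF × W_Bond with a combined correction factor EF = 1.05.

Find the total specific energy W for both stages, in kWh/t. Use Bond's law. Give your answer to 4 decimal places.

W = 7.5873 kWh/t

W = 10·Wi·[P80^(−½) − F80^(−½)]
Stage 1 (16017→1768 µm, Wi₁=11.0): W₁ = 10·11.0·(0.023783 − 0.007901) = 1.7469 kWh/t
Stage 2 (1768→221 µm, Wi₂=12.6): W₂ = 10·12.6·(0.067267 − 0.023783) = 5.4791 kWh/t
W = W₁ + W₂ = 1.7469 + 5.4791 = 7.2260 kWh/t
Apply correction: 7.2260 × 1.05 = 7.5873 kWh/t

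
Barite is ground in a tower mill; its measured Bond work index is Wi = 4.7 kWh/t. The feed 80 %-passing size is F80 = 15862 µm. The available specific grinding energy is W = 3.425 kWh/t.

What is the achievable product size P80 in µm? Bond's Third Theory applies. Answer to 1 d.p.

W = 10·Wi·[P80^(−½) − F80^(−½)]
P80^-0.5 = F80^-0.5 + W/(10 Wi)
  = 3.4250/(10·4.7) + 1/√15862 = 0.072872 + 0.007940 = 0.080812
P80 = (1/0.080812)² = 12.3743² = 153.12 µm

P80 = 153.1 µm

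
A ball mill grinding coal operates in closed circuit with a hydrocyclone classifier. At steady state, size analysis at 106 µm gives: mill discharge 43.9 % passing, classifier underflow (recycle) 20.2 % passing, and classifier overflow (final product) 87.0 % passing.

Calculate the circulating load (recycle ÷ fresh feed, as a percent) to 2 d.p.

Classifier node, passing 106 µm:
r = (o − d)/(d − u)
r = (87.0 − 43.9)/(43.9 − 20.2) = 43.1/23.7 = 1.8186
CL = 100·r = 181.86 %

CL = 181.86 %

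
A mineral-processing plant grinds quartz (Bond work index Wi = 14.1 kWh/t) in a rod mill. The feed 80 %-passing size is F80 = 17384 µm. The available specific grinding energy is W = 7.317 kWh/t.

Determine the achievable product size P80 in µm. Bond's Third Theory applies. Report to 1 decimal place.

P80 = 282.7 µm

W = 10 Wi (1/√P80 − 1/√F80)  [Bond]
P80^(−½) = W/(10 Wi) + F80^(−½)
  = 7.3170/(10·14.1) + 1/√17384 = 0.051894 + 0.007584 = 0.059478
P80 = (1/0.059478)² = 16.8129² = 282.67 µm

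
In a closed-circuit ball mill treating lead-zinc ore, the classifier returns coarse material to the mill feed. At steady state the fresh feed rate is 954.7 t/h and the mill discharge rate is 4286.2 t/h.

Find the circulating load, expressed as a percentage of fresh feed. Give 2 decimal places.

Discharge = new feed + return, hence
R = M − F = 4286.2 − 954.7 = 3331.5 t/h
CL = 100·R/F = 100·3331.5/954.7 = 348.96 %

CL = 348.96 %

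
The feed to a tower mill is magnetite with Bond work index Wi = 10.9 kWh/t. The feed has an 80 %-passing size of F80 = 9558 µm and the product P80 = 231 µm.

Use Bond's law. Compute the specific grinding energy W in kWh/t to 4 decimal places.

W = 6.0568 kWh/t

W = 10·Wi·[P80^(−½) − F80^(−½)]
1/√231 = 0.065795;  1/√9558 = 0.010229
W = 10·10.9·(0.065795 − 0.010229) = 6.0568 kWh/t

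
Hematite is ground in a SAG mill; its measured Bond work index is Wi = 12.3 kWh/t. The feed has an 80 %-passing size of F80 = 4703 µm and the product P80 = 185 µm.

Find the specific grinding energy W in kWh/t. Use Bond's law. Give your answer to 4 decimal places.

W = 7.2496 kWh/t

W = 10·Wi·[P80^(−½) − F80^(−½)]
1/√185 = 0.073521;  1/√4703 = 0.014582
W = 10·12.3·(0.073521 − 0.014582) = 7.2496 kWh/t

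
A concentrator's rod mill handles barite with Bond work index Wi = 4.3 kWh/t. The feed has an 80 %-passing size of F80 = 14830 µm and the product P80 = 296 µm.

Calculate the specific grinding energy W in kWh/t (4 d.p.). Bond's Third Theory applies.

W = 2.1462 kWh/t

W = 10·Wi·[P80^(−½) − F80^(−½)]
1/√296 = 0.058124;  1/√14830 = 0.008212
W = 10·4.3·(0.058124 − 0.008212) = 2.1462 kWh/t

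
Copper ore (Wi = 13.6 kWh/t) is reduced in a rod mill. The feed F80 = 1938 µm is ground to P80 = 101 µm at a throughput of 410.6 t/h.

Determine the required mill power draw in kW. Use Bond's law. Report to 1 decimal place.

P = 4288.0 kW

W = 10·Wi·(P80^(-½) − F80^(-½))
W = 10·13.6·(1/√101 − 1/√1938) = 10·13.6·(0.076788) = 10.4432 kWh/t
P_mill = W·ṁ = 10.4432·410.6 = 4288.0 kW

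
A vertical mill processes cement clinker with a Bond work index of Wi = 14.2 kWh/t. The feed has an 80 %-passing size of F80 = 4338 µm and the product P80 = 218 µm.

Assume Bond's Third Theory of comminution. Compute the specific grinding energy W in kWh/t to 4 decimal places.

W = 7.4615 kWh/t

W = 10 Wi / √P80 − 10 Wi / √F80
1/√218 = 0.067729;  1/√4338 = 0.015183
W = 10·14.2·(0.067729 − 0.015183) = 7.4615 kWh/t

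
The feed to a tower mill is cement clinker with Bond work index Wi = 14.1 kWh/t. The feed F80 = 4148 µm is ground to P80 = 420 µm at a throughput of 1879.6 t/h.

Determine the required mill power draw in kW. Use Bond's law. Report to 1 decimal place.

W = 10·Wi·(P80^(-½) − F80^(-½))
W = 10·14.1·(1/√420 − 1/√4148) = 10·14.1·(0.033268) = 4.6908 kWh/t
P_mill = W·ṁ = 4.6908·1879.6 = 8816.9 kW

P = 8816.9 kW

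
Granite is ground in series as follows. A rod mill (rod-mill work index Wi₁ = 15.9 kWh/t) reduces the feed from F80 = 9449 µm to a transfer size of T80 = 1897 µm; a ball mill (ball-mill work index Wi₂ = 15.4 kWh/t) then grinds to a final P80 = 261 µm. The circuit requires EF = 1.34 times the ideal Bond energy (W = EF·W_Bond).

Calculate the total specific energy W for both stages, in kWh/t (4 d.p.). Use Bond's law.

W = 10 Wi (1/√P80 − 1/√F80)  [Bond]
Stage 1 (9449→1897 µm, Wi₁=15.9): W₁ = 10·15.9·(0.022960 − 0.010287) = 2.0149 kWh/t
Stage 2 (1897→261 µm, Wi₂=15.4): W₂ = 10·15.4·(0.061898 − 0.022960) = 5.9966 kWh/t
W = W₁ + W₂ = 2.0149 + 5.9966 = 8.0115 kWh/t
Apply correction: 8.0115 × 1.34 = 10.7354 kWh/t

W = 10.7354 kWh/t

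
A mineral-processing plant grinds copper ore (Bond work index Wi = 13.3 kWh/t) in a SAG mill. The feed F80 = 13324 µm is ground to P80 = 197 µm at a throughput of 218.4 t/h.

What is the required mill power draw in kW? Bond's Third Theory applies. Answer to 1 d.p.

Bond: W = 10·Wi·(1/√P80 − 1/√F80)
W = 10·13.3·(1/√197 − 1/√13324) = 10·13.3·(0.062584) = 8.3236 kWh/t
Power = W × throughput = 8.3236 kWh/t × 218.4 t/h = 1817.9 kW

P = 1817.9 kW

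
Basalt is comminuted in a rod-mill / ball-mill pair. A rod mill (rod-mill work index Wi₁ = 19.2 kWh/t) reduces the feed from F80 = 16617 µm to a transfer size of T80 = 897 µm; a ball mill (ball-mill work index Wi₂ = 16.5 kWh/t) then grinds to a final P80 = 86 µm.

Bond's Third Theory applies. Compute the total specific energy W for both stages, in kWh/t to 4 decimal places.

W = 17.2045 kWh/t

W = 10·Wi·[P80^(−½) − F80^(−½)]
Stage 1 (16617→897 µm, Wi₁=19.2): W₁ = 10·19.2·(0.033389 − 0.007758) = 4.9212 kWh/t
Stage 2 (897→86 µm, Wi₂=16.5): W₂ = 10·16.5·(0.107833 − 0.033389) = 12.2832 kWh/t
W = W₁ + W₂ = 4.9212 + 12.2832 = 17.2045 kWh/t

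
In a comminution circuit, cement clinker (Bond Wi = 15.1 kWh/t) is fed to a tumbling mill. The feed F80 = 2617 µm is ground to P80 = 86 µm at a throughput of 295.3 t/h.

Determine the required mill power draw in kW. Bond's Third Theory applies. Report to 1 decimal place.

W = 10·Wi·[P80^(−½) − F80^(−½)]
W = 10·15.1·(1/√86 − 1/√2617) = 10·15.1·(0.088285) = 13.3310 kWh/t
Mill draw = 13.3310 × 295.3 = 3936.7 kW

P = 3936.7 kW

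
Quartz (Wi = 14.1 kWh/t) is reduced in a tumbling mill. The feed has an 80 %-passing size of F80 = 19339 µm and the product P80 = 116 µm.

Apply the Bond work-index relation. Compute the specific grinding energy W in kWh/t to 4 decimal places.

W = 10·Wi·(P80^(-½) − F80^(-½))
1/√116 = 0.092848;  1/√19339 = 0.007191
W = 10·14.1·(0.092848 − 0.007191) = 12.0776 kWh/t

W = 12.0776 kWh/t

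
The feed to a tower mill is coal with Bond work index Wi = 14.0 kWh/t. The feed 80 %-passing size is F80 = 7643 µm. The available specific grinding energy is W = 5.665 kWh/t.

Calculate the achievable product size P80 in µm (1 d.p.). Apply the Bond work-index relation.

Bond: W = 10·Wi·(1/√P80 − 1/√F80)
P80^-0.5 = F80^-0.5 + W/(10 Wi)
  = 5.6650/(10·14.0) + 1/√7643 = 0.040464 + 0.011438 = 0.051903
P80 = (1/0.051903)² = 19.2668² = 371.21 µm

P80 = 371.2 µm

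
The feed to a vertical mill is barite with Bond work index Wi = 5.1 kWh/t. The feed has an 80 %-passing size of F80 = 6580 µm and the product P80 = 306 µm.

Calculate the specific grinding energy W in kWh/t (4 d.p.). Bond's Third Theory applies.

W_Bond = 10·Wi·(1/√P₈₀ − 1/√F₈₀)
1/√306 = 0.057166;  1/√6580 = 0.012328
W = 10·5.1·(0.057166 − 0.012328) = 2.2868 kWh/t

W = 2.2868 kWh/t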